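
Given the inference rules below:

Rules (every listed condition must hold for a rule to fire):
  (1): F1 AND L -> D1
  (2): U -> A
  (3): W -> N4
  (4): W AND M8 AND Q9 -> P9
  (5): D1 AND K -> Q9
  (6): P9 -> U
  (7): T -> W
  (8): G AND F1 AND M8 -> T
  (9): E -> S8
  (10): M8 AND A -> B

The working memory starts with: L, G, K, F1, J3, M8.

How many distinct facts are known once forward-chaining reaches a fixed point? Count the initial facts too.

Round 1: (1) [F1 AND L -> D1]; (8) [G AND F1 AND M8 -> T]. New: D1, T.
Round 2: (5) [D1 AND K -> Q9]; (7) [T -> W]. New: Q9, W.
Round 3: (3) [W -> N4]; (4) [W AND M8 AND Q9 -> P9]. New: N4, P9.
Round 4: (6) [P9 -> U]. New: U.
Round 5: (2) [U -> A]. New: A.
Round 6: (10) [M8 AND A -> B]. New: B.
Closure: {A, B, D1, F1, G, J3, K, L, M8, N4, P9, Q9, T, U, W} — 15 facts.

15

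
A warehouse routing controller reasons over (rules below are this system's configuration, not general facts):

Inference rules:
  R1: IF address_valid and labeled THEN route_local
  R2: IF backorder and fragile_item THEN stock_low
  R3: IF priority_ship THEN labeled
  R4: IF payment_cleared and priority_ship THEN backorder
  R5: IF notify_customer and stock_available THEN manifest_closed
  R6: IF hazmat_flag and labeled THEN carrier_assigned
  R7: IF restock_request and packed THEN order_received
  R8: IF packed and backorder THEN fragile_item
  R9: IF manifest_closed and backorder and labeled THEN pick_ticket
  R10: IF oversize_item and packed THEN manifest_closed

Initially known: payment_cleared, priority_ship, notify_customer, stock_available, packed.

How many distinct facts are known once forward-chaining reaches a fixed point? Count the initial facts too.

Round 1 — R3, R4, R5, derive labeled, backorder, manifest_closed.
Round 2 — R8, R9, derive fragile_item, pick_ticket.
Round 3 — R2, derive stock_low.
Closure: {backorder, fragile_item, labeled, manifest_closed, notify_customer, packed, payment_cleared, pick_ticket, priority_ship, stock_available, stock_low} — 11 facts.

11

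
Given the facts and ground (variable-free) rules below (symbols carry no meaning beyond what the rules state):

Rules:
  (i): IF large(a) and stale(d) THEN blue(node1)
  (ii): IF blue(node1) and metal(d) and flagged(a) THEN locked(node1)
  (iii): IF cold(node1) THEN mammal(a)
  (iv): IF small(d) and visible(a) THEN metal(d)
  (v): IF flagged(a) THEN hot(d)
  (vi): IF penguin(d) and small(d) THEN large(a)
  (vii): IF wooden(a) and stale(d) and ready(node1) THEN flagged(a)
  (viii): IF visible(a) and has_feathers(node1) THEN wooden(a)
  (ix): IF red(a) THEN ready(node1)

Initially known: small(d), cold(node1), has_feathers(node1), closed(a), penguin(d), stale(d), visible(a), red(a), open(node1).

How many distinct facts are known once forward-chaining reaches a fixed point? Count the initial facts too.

18

Round 1 — (iii), (iv), (vi), (viii), (ix), derive mammal(a), metal(d), large(a), wooden(a), ready(node1).
Round 2 — (i), (vii), derive blue(node1), flagged(a).
Round 3 — (ii), (v), derive locked(node1), hot(d).
Closure: {blue(node1), closed(a), cold(node1), flagged(a), has_feathers(node1), hot(d), large(a), locked(node1), mammal(a), metal(d), open(node1), penguin(d), ready(node1), red(a), small(d), stale(d), visible(a), wooden(a)} — 18 facts.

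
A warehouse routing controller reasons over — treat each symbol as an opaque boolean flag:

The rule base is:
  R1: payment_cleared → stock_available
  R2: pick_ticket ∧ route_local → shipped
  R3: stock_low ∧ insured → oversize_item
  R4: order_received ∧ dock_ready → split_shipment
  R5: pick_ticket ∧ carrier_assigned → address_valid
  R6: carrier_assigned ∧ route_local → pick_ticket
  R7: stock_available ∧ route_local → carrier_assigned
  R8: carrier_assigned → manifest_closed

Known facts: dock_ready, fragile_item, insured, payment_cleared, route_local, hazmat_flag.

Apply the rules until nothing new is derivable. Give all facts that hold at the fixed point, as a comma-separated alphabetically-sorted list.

address_valid, carrier_assigned, dock_ready, fragile_item, hazmat_flag, insured, manifest_closed, payment_cleared, pick_ticket, route_local, shipped, stock_available

[1] R1 [payment_cleared → stock_available]. ⇒ new: stock_available.
[2] R7 [stock_available ∧ route_local → carrier_assigned]. ⇒ new: carrier_assigned.
[3] R6 [carrier_assigned ∧ route_local → pick_ticket]; R8 [carrier_assigned → manifest_closed]. ⇒ new: pick_ticket, manifest_closed.
[4] R2 [pick_ticket ∧ route_local → shipped]; R5 [pick_ticket ∧ carrier_assigned → address_valid]. ⇒ new: shipped, address_valid.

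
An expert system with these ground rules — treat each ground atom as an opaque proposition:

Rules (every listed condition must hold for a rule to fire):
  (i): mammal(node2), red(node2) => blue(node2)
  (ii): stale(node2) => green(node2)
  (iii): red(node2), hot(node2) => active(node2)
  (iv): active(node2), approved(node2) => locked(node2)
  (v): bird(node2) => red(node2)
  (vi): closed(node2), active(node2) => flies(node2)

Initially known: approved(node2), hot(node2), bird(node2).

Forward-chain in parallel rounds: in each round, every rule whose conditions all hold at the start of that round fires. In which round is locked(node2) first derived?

3

Round 1: (v) [bird(node2) => red(node2)]. Adds red(node2).
Round 2: (iii) [red(node2), hot(node2) => active(node2)]. Adds active(node2).
Round 3: (iv) [active(node2), approved(node2) => locked(node2)]. Adds locked(node2).
locked(node2) first appears in round 3.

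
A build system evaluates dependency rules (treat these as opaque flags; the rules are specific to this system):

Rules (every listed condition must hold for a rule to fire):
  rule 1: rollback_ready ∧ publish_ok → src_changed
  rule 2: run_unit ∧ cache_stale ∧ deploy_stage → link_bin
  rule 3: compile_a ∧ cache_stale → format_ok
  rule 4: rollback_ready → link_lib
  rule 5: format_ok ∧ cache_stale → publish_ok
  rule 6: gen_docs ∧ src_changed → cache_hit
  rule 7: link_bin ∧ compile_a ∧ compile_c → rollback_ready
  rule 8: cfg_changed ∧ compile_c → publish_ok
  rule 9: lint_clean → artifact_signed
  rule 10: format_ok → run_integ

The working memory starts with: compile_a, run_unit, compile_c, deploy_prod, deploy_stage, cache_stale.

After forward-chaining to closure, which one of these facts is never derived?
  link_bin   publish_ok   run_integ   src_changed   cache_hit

cache_hit

Round 1: rule 2 [run_unit ∧ cache_stale ∧ deploy_stage → link_bin]; rule 3 [compile_a ∧ cache_stale → format_ok]. New: link_bin, format_ok.
Round 2: rule 5 [format_ok ∧ cache_stale → publish_ok]; rule 7 [link_bin ∧ compile_a ∧ compile_c → rollback_ready]; rule 10 [format_ok → run_integ]. New: publish_ok, rollback_ready, run_integ.
Round 3: rule 1 [rollback_ready ∧ publish_ok → src_changed]; rule 4 [rollback_ready → link_lib]. New: src_changed, link_lib.
Derived: run_integ (round 2), publish_ok (round 2), link_bin (round 1), src_changed (round 3). cache_hit never appears in any round.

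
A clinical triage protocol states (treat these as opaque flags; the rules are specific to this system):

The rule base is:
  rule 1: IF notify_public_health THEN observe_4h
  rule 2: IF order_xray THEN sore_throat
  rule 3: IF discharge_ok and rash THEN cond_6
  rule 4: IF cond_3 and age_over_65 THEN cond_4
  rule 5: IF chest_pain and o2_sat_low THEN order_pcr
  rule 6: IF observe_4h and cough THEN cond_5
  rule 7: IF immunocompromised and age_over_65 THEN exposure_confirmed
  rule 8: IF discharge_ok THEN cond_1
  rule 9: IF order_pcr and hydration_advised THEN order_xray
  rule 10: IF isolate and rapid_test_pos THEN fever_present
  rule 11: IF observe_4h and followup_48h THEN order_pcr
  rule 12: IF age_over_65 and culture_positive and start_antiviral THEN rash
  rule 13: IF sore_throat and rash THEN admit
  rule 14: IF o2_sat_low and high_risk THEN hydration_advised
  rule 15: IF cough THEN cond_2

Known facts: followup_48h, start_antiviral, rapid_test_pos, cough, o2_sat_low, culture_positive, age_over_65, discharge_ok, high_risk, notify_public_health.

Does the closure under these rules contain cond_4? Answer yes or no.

no

Round 1: rule 1 [IF notify_public_health THEN observe_4h]; rule 8 [IF discharge_ok THEN cond_1]; rule 12 [IF age_over_65 and culture_positive and start_antiviral THEN rash]; rule 14 [IF o2_sat_low and high_risk THEN hydration_advised]; rule 15 [IF cough THEN cond_2]. Adds observe_4h, cond_1, rash, hydration_advised, cond_2.
Round 2: rule 3 [IF discharge_ok and rash THEN cond_6]; rule 6 [IF observe_4h and cough THEN cond_5]; rule 11 [IF observe_4h and followup_48h THEN order_pcr]. Adds cond_6, cond_5, order_pcr.
Round 3: rule 9 [IF order_pcr and hydration_advised THEN order_xray]. Adds order_xray.
Round 4: rule 2 [IF order_xray THEN sore_throat]. Adds sore_throat.
Round 5: rule 13 [IF sore_throat and rash THEN admit]. Adds admit.
Fixed point reached. cond_4 is concluded only by rule 4; rule 4 needs cond_3 (never derived).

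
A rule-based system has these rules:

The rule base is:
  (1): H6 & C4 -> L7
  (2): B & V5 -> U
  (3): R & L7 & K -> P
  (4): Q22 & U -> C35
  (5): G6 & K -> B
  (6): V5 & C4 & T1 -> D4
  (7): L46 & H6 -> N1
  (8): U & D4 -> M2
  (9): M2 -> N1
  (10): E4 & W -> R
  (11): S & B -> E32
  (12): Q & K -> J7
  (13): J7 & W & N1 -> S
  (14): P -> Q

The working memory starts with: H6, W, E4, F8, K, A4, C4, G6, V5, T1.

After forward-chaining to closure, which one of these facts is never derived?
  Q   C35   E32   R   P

C35

[1] (1) [H6 & C4 -> L7]; (5) [G6 & K -> B]; (6) [V5 & C4 & T1 -> D4]; (10) [E4 & W -> R]. ⇒ new: L7, B, D4, R.
[2] (2) [B & V5 -> U]; (3) [R & L7 & K -> P]. ⇒ new: U, P.
[3] (8) [U & D4 -> M2]; (14) [P -> Q]. ⇒ new: M2, Q.
[4] (9) [M2 -> N1]; (12) [Q & K -> J7]. ⇒ new: N1, J7.
[5] (13) [J7 & W & N1 -> S]. ⇒ new: S.
[6] (11) [S & B -> E32]. ⇒ new: E32.
Derived: R (round 1), P (round 2), E32 (round 6), Q (round 3). C35 never appears in any round.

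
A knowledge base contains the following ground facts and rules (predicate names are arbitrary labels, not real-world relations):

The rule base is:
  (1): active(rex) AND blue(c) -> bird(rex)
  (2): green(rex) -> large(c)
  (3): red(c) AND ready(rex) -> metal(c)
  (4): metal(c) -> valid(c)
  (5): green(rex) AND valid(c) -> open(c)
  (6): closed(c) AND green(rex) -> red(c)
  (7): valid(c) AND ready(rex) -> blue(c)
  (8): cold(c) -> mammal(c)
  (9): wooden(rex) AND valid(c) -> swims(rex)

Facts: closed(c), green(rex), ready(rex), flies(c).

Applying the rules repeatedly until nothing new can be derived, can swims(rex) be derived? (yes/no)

no

[1] (2) [green(rex) -> large(c)]; (6) [closed(c) AND green(rex) -> red(c)]. ⇒ new: large(c), red(c).
[2] (3) [red(c) AND ready(rex) -> metal(c)]. ⇒ new: metal(c).
[3] (4) [metal(c) -> valid(c)]. ⇒ new: valid(c).
[4] (5) [green(rex) AND valid(c) -> open(c)]; (7) [valid(c) AND ready(rex) -> blue(c)]. ⇒ new: open(c), blue(c).
Fixed point reached. swims(rex) is concluded only by (9); (9) needs wooden(rex) (never derived).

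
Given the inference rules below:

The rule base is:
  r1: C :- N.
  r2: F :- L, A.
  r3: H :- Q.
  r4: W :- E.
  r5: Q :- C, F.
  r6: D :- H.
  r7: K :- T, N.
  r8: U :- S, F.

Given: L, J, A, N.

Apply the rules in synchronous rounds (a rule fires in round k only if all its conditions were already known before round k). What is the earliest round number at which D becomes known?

4

Round 1: r1 [C :- N.]; r2 [F :- L, A.]. New: C, F.
Round 2: r5 [Q :- C, F.]. New: Q.
Round 3: r3 [H :- Q.]. New: H.
Round 4: r6 [D :- H.]. New: D.
D first appears in round 4.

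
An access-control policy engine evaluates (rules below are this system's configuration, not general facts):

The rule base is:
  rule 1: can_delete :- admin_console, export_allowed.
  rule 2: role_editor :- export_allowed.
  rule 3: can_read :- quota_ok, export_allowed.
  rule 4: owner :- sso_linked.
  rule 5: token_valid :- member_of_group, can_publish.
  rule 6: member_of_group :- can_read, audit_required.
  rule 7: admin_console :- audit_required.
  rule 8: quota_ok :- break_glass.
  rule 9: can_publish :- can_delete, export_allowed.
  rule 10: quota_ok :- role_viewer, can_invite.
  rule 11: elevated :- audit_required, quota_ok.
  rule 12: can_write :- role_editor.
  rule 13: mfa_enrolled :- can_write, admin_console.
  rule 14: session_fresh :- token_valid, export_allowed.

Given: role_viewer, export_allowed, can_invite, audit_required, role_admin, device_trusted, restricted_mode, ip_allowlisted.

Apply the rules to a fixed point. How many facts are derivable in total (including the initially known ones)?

[1] rule 2 [role_editor :- export_allowed.]; rule 7 [admin_console :- audit_required.]; rule 10 [quota_ok :- role_viewer, can_invite.]. ⇒ new: role_editor, admin_console, quota_ok.
[2] rule 1 [can_delete :- admin_console, export_allowed.]; rule 3 [can_read :- quota_ok, export_allowed.]; rule 11 [elevated :- audit_required, quota_ok.]; rule 12 [can_write :- role_editor.]. ⇒ new: can_delete, can_read, elevated, can_write.
[3] rule 6 [member_of_group :- can_read, audit_required.]; rule 9 [can_publish :- can_delete, export_allowed.]; rule 13 [mfa_enrolled :- can_write, admin_console.]. ⇒ new: member_of_group, can_publish, mfa_enrolled.
[4] rule 5 [token_valid :- member_of_group, can_publish.]. ⇒ new: token_valid.
[5] rule 14 [session_fresh :- token_valid, export_allowed.]. ⇒ new: session_fresh.
Closure: {admin_console, audit_required, can_delete, can_invite, can_publish, can_read, can_write, device_trusted, elevated, export_allowed, ip_allowlisted, member_of_group, mfa_enrolled, quota_ok, restricted_mode, role_admin, role_editor, role_viewer, session_fresh, token_valid} — 20 facts.

20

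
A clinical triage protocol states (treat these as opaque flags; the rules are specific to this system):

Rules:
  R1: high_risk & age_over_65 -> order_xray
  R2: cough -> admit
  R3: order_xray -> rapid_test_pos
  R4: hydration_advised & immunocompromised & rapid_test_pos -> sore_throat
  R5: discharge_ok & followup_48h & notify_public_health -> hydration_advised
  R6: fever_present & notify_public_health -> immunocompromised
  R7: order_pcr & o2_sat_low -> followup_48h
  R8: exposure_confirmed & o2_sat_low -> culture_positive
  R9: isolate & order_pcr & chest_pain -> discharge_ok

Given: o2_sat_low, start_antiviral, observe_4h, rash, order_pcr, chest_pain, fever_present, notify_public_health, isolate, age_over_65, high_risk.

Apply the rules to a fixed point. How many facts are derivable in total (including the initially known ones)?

18

Round 1 fires R1, R6, R7, R9, giving order_xray, immunocompromised, followup_48h, discharge_ok.
Round 2 fires R3, R5, giving rapid_test_pos, hydration_advised.
Round 3 fires R4, giving sore_throat.
Closure: {age_over_65, chest_pain, discharge_ok, fever_present, followup_48h, high_risk, hydration_advised, immunocompromised, isolate, notify_public_health, o2_sat_low, observe_4h, order_pcr, order_xray, rapid_test_pos, rash, sore_throat, start_antiviral} — 18 facts.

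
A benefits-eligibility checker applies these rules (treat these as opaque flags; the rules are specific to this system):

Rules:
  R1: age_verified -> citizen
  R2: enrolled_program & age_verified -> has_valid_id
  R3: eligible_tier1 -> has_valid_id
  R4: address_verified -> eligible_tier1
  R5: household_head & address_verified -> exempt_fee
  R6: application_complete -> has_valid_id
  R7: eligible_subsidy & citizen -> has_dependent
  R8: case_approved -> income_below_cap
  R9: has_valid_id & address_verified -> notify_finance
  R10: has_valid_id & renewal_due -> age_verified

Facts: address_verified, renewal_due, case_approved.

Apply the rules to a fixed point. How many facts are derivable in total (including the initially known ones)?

Round 1: R4 [address_verified -> eligible_tier1]; R8 [case_approved -> income_below_cap]. New: eligible_tier1, income_below_cap.
Round 2: R3 [eligible_tier1 -> has_valid_id]. New: has_valid_id.
Round 3: R9 [has_valid_id & address_verified -> notify_finance]; R10 [has_valid_id & renewal_due -> age_verified]. New: notify_finance, age_verified.
Round 4: R1 [age_verified -> citizen]. New: citizen.
Closure: {address_verified, age_verified, case_approved, citizen, eligible_tier1, has_valid_id, income_below_cap, notify_finance, renewal_due} — 9 facts.

9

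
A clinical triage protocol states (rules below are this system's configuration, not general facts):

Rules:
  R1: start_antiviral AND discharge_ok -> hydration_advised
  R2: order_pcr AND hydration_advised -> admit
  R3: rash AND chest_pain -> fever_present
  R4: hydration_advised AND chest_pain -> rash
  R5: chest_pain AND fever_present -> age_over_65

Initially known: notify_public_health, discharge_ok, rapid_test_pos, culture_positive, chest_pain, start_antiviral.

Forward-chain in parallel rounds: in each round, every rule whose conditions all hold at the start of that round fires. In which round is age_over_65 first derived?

4

Round 1: R1 [start_antiviral AND discharge_ok -> hydration_advised]. New: hydration_advised.
Round 2: R4 [hydration_advised AND chest_pain -> rash]. New: rash.
Round 3: R3 [rash AND chest_pain -> fever_present]. New: fever_present.
Round 4: R5 [chest_pain AND fever_present -> age_over_65]. New: age_over_65.
age_over_65 first appears in round 4.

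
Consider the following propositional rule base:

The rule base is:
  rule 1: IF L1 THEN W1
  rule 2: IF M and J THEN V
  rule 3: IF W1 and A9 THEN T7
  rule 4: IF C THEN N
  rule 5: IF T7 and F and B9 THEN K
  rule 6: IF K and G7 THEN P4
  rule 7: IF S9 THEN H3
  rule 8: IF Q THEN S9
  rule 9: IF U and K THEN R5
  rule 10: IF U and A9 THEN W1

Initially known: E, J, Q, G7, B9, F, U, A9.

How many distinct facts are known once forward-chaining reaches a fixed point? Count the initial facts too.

15

[1] rule 8 [IF Q THEN S9]; rule 10 [IF U and A9 THEN W1]. ⇒ new: S9, W1.
[2] rule 3 [IF W1 and A9 THEN T7]; rule 7 [IF S9 THEN H3]. ⇒ new: T7, H3.
[3] rule 5 [IF T7 and F and B9 THEN K]. ⇒ new: K.
[4] rule 6 [IF K and G7 THEN P4]; rule 9 [IF U and K THEN R5]. ⇒ new: P4, R5.
Closure: {A9, B9, E, F, G7, H3, J, K, P4, Q, R5, S9, T7, U, W1} — 15 facts.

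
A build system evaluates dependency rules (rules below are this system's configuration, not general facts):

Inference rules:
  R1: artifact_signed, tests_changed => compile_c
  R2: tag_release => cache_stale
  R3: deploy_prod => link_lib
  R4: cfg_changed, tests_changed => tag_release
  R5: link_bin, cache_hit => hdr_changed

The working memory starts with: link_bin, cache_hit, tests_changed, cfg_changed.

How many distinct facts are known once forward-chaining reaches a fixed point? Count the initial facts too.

Round 1 — R4, R5, derive tag_release, hdr_changed.
Round 2 — R2, derive cache_stale.
Closure: {cache_hit, cache_stale, cfg_changed, hdr_changed, link_bin, tag_release, tests_changed} — 7 facts.

7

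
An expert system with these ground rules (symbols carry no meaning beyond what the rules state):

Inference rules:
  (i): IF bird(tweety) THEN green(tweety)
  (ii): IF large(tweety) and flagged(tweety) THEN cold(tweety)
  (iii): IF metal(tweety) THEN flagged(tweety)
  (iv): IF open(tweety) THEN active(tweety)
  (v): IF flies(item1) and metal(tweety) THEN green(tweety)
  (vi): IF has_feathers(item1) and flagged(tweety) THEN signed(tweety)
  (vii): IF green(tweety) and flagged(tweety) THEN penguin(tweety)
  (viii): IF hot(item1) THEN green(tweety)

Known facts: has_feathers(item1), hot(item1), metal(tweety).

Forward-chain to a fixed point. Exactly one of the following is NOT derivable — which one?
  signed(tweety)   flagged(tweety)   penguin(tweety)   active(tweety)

Round 1 fires (iii), (viii), giving flagged(tweety), green(tweety).
Round 2 fires (vi), (vii), giving signed(tweety), penguin(tweety).
Derived: flagged(tweety) (round 1), signed(tweety) (round 2), penguin(tweety) (round 2). active(tweety) never appears in any round.

active(tweety)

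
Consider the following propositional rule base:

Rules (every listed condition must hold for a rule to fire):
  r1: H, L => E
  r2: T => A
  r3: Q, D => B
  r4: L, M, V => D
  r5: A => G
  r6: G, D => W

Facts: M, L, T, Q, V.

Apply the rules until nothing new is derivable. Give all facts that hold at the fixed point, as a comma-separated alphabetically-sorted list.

Round 1: r2 [T => A]; r4 [L, M, V => D]. New: A, D.
Round 2: r3 [Q, D => B]; r5 [A => G]. New: B, G.
Round 3: r6 [G, D => W]. New: W.

A, B, D, G, L, M, Q, T, V, W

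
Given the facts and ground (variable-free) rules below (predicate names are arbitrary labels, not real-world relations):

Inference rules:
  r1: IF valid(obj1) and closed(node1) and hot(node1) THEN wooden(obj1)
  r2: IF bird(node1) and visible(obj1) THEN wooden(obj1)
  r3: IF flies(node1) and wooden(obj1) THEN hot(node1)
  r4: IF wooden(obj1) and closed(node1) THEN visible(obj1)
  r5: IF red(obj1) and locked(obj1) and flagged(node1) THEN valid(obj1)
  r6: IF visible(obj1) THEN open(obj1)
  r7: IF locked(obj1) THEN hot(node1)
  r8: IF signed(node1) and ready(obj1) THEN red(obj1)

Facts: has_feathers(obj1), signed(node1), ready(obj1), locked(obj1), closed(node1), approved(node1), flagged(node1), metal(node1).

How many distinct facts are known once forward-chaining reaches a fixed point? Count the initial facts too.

Round 1: r7 [IF locked(obj1) THEN hot(node1)]; r8 [IF signed(node1) and ready(obj1) THEN red(obj1)]. Adds hot(node1), red(obj1).
Round 2: r5 [IF red(obj1) and locked(obj1) and flagged(node1) THEN valid(obj1)]. Adds valid(obj1).
Round 3: r1 [IF valid(obj1) and closed(node1) and hot(node1) THEN wooden(obj1)]. Adds wooden(obj1).
Round 4: r4 [IF wooden(obj1) and closed(node1) THEN visible(obj1)]. Adds visible(obj1).
Round 5: r6 [IF visible(obj1) THEN open(obj1)]. Adds open(obj1).
Closure: {approved(node1), closed(node1), flagged(node1), has_feathers(obj1), hot(node1), locked(obj1), metal(node1), open(obj1), ready(obj1), red(obj1), signed(node1), valid(obj1), visible(obj1), wooden(obj1)} — 14 facts.

14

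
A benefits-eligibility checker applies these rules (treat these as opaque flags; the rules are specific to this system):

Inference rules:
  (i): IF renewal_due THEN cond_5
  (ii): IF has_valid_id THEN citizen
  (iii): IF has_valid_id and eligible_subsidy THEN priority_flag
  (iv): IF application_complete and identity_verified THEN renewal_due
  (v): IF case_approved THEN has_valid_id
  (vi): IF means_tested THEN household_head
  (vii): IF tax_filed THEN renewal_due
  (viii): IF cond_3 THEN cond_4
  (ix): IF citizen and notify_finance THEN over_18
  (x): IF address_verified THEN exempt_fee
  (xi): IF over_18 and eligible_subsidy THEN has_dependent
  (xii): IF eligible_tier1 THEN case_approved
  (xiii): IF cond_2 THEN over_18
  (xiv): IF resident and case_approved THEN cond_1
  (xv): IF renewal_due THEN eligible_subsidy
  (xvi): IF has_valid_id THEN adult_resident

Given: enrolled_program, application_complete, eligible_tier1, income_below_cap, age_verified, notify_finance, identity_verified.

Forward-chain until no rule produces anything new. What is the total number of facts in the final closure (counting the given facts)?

17

[1] (iv) [IF application_complete and identity_verified THEN renewal_due]; (xii) [IF eligible_tier1 THEN case_approved]. ⇒ new: renewal_due, case_approved.
[2] (i) [IF renewal_due THEN cond_5]; (v) [IF case_approved THEN has_valid_id]; (xv) [IF renewal_due THEN eligible_subsidy]. ⇒ new: cond_5, has_valid_id, eligible_subsidy.
[3] (ii) [IF has_valid_id THEN citizen]; (iii) [IF has_valid_id and eligible_subsidy THEN priority_flag]; (xvi) [IF has_valid_id THEN adult_resident]. ⇒ new: citizen, priority_flag, adult_resident.
[4] (ix) [IF citizen and notify_finance THEN over_18]. ⇒ new: over_18.
[5] (xi) [IF over_18 and eligible_subsidy THEN has_dependent]. ⇒ new: has_dependent.
Closure: {adult_resident, age_verified, application_complete, case_approved, citizen, cond_5, eligible_subsidy, eligible_tier1, enrolled_program, has_dependent, has_valid_id, identity_verified, income_below_cap, notify_finance, over_18, priority_flag, renewal_due} — 17 facts.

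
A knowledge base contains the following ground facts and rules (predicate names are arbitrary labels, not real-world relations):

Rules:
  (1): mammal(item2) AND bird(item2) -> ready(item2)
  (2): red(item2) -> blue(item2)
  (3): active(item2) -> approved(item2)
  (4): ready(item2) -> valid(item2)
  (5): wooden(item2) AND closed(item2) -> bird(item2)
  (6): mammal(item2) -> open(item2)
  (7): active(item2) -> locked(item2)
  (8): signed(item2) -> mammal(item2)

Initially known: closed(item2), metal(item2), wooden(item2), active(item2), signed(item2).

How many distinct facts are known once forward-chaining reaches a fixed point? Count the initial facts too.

12

Round 1 fires (3), (5), (7), (8), giving approved(item2), bird(item2), locked(item2), mammal(item2).
Round 2 fires (1), (6), giving ready(item2), open(item2).
Round 3 fires (4), giving valid(item2).
Closure: {active(item2), approved(item2), bird(item2), closed(item2), locked(item2), mammal(item2), metal(item2), open(item2), ready(item2), signed(item2), valid(item2), wooden(item2)} — 12 facts.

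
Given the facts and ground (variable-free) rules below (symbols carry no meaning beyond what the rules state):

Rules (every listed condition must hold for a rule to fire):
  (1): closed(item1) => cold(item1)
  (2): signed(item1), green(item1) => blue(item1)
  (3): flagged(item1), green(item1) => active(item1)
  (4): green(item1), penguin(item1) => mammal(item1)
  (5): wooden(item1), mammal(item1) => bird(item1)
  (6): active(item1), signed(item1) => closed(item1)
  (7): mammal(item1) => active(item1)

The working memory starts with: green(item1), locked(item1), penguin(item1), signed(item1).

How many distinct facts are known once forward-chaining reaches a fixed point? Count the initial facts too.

9

Round 1: (2) [signed(item1), green(item1) => blue(item1)]; (4) [green(item1), penguin(item1) => mammal(item1)]. New: blue(item1), mammal(item1).
Round 2: (7) [mammal(item1) => active(item1)]. New: active(item1).
Round 3: (6) [active(item1), signed(item1) => closed(item1)]. New: closed(item1).
Round 4: (1) [closed(item1) => cold(item1)]. New: cold(item1).
Closure: {active(item1), blue(item1), closed(item1), cold(item1), green(item1), locked(item1), mammal(item1), penguin(item1), signed(item1)} — 9 facts.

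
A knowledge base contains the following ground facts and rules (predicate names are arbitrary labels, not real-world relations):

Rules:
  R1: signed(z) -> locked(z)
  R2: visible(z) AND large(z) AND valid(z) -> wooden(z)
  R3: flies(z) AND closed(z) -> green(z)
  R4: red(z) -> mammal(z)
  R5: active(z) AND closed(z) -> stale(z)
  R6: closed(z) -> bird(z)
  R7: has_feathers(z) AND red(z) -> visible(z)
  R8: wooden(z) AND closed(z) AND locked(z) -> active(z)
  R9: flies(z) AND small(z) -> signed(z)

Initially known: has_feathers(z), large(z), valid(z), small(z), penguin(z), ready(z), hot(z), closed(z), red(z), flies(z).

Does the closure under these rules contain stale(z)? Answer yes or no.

yes

Round 1: R3 [flies(z) AND closed(z) -> green(z)]; R4 [red(z) -> mammal(z)]; R6 [closed(z) -> bird(z)]; R7 [has_feathers(z) AND red(z) -> visible(z)]; R9 [flies(z) AND small(z) -> signed(z)]. New: green(z), mammal(z), bird(z), visible(z), signed(z).
Round 2: R1 [signed(z) -> locked(z)]; R2 [visible(z) AND large(z) AND valid(z) -> wooden(z)]. New: locked(z), wooden(z).
Round 3: R8 [wooden(z) AND closed(z) AND locked(z) -> active(z)]. New: active(z).
Round 4: R5 [active(z) AND closed(z) -> stale(z)]. New: stale(z).
stale(z) appears in round 4, so it is derivable.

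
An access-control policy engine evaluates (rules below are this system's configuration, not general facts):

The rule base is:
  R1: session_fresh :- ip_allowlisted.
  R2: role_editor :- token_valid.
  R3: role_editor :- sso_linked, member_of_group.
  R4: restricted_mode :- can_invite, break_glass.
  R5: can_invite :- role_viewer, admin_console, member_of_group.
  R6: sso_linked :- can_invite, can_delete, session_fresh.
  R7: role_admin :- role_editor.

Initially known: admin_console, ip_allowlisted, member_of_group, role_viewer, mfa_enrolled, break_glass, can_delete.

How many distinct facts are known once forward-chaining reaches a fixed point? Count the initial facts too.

13

[1] R1 [session_fresh :- ip_allowlisted.]; R5 [can_invite :- role_viewer, admin_console, member_of_group.]. ⇒ new: session_fresh, can_invite.
[2] R4 [restricted_mode :- can_invite, break_glass.]; R6 [sso_linked :- can_invite, can_delete, session_fresh.]. ⇒ new: restricted_mode, sso_linked.
[3] R3 [role_editor :- sso_linked, member_of_group.]. ⇒ new: role_editor.
[4] R7 [role_admin :- role_editor.]. ⇒ new: role_admin.
Closure: {admin_console, break_glass, can_delete, can_invite, ip_allowlisted, member_of_group, mfa_enrolled, restricted_mode, role_admin, role_editor, role_viewer, session_fresh, sso_linked} — 13 facts.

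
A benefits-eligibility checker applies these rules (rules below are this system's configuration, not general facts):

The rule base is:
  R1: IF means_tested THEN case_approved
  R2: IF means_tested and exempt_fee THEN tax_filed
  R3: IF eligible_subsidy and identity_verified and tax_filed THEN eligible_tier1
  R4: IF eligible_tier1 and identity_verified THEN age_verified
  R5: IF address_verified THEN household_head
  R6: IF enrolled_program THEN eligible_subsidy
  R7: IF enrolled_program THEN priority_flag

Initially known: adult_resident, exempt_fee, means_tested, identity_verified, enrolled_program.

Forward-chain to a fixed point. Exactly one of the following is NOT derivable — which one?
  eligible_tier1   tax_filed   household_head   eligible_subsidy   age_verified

household_head

Round 1 fires R1, R2, R6, R7, giving case_approved, tax_filed, eligible_subsidy, priority_flag.
Round 2 fires R3, giving eligible_tier1.
Round 3 fires R4, giving age_verified.
Derived: eligible_tier1 (round 2), age_verified (round 3), eligible_subsidy (round 1), tax_filed (round 1). household_head never appears in any round.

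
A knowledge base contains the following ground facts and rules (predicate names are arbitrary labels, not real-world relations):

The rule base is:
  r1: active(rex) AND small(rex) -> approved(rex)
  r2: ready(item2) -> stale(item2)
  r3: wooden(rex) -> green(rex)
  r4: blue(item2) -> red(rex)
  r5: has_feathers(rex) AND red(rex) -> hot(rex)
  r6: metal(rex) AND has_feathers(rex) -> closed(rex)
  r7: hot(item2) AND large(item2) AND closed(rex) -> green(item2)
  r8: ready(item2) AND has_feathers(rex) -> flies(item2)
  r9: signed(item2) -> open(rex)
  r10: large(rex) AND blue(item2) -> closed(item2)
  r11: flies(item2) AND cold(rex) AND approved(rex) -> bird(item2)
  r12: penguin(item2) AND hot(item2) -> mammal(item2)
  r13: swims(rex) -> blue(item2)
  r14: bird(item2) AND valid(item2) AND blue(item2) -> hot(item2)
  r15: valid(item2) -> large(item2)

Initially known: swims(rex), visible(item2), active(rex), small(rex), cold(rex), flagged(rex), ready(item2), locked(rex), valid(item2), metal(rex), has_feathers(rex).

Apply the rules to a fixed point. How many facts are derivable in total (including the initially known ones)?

22

Round 1 — r1, r2, r6, r8, r13, r15, derive approved(rex), stale(item2), closed(rex), flies(item2), blue(item2), large(item2).
Round 2 — r4, r11, derive red(rex), bird(item2).
Round 3 — r5, r14, derive hot(rex), hot(item2).
Round 4 — r7, derive green(item2).
Closure: {active(rex), approved(rex), bird(item2), blue(item2), closed(rex), cold(rex), flagged(rex), flies(item2), green(item2), has_feathers(rex), hot(item2), hot(rex), large(item2), locked(rex), metal(rex), ready(item2), red(rex), small(rex), stale(item2), swims(rex), valid(item2), visible(item2)} — 22 facts.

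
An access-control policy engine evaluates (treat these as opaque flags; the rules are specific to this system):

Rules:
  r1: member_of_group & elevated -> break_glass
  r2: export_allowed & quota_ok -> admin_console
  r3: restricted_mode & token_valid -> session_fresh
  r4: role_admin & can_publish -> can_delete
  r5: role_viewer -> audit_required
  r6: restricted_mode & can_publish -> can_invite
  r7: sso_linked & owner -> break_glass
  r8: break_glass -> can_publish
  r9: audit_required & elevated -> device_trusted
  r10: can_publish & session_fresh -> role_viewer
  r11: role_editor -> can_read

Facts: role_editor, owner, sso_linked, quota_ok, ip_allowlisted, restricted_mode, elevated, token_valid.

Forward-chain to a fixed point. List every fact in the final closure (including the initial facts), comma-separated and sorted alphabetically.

audit_required, break_glass, can_invite, can_publish, can_read, device_trusted, elevated, ip_allowlisted, owner, quota_ok, restricted_mode, role_editor, role_viewer, session_fresh, sso_linked, token_valid

Round 1 fires r3, r7, r11, giving session_fresh, break_glass, can_read.
Round 2 fires r8, giving can_publish.
Round 3 fires r6, r10, giving can_invite, role_viewer.
Round 4 fires r5, giving audit_required.
Round 5 fires r9, giving device_trusted.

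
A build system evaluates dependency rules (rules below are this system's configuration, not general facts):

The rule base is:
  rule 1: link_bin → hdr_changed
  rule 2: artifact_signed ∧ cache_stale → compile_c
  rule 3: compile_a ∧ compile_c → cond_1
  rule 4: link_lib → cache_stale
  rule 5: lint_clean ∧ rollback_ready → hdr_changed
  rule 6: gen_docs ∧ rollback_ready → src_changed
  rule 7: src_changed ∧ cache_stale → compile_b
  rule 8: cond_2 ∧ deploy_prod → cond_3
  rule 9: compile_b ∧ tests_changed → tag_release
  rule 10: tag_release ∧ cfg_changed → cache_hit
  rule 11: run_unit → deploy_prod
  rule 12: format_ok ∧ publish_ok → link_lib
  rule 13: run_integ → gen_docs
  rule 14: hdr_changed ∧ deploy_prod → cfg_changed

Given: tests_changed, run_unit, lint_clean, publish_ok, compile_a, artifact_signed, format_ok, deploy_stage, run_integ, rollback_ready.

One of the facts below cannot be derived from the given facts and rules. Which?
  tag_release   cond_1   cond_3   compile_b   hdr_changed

Round 1: rule 5 [lint_clean ∧ rollback_ready → hdr_changed]; rule 11 [run_unit → deploy_prod]; rule 12 [format_ok ∧ publish_ok → link_lib]; rule 13 [run_integ → gen_docs]. New: hdr_changed, deploy_prod, link_lib, gen_docs.
Round 2: rule 4 [link_lib → cache_stale]; rule 6 [gen_docs ∧ rollback_ready → src_changed]; rule 14 [hdr_changed ∧ deploy_prod → cfg_changed]. New: cache_stale, src_changed, cfg_changed.
Round 3: rule 2 [artifact_signed ∧ cache_stale → compile_c]; rule 7 [src_changed ∧ cache_stale → compile_b]. New: compile_c, compile_b.
Round 4: rule 3 [compile_a ∧ compile_c → cond_1]; rule 9 [compile_b ∧ tests_changed → tag_release]. New: cond_1, tag_release.
Round 5: rule 10 [tag_release ∧ cfg_changed → cache_hit]. New: cache_hit.
Derived: cond_1 (round 4), tag_release (round 4), compile_b (round 3), hdr_changed (round 1). cond_3 never appears in any round.

cond_3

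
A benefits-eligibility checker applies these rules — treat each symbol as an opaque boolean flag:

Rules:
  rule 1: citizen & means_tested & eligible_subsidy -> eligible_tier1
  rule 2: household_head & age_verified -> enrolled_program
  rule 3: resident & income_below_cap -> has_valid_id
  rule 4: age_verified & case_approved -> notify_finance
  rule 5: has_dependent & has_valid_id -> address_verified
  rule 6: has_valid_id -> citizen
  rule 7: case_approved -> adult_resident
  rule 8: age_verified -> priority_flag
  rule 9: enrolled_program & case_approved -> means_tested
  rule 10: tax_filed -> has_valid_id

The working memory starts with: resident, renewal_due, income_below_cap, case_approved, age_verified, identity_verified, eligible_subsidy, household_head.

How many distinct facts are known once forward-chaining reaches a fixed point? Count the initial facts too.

Round 1 — rule 2, rule 3, rule 4, rule 7, rule 8, derive enrolled_program, has_valid_id, notify_finance, adult_resident, priority_flag.
Round 2 — rule 6, rule 9, derive citizen, means_tested.
Round 3 — rule 1, derive eligible_tier1.
Closure: {adult_resident, age_verified, case_approved, citizen, eligible_subsidy, eligible_tier1, enrolled_program, has_valid_id, household_head, identity_verified, income_below_cap, means_tested, notify_finance, priority_flag, renewal_due, resident} — 16 facts.

16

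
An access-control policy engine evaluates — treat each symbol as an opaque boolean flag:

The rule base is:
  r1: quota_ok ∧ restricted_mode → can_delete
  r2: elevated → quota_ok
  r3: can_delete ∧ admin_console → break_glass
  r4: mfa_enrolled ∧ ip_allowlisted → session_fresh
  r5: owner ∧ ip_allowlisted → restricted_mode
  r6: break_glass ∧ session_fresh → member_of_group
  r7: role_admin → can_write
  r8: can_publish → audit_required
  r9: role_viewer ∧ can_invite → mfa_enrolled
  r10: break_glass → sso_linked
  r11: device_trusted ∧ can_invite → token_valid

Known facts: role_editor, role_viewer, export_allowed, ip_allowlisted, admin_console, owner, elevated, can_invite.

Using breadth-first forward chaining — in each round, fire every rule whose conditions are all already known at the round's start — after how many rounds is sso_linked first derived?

[1] r2 [elevated → quota_ok]; r5 [owner ∧ ip_allowlisted → restricted_mode]; r9 [role_viewer ∧ can_invite → mfa_enrolled]. ⇒ new: quota_ok, restricted_mode, mfa_enrolled.
[2] r1 [quota_ok ∧ restricted_mode → can_delete]; r4 [mfa_enrolled ∧ ip_allowlisted → session_fresh]. ⇒ new: can_delete, session_fresh.
[3] r3 [can_delete ∧ admin_console → break_glass]. ⇒ new: break_glass.
[4] r6 [break_glass ∧ session_fresh → member_of_group]; r10 [break_glass → sso_linked]. ⇒ new: member_of_group, sso_linked.
sso_linked first appears in round 4.

4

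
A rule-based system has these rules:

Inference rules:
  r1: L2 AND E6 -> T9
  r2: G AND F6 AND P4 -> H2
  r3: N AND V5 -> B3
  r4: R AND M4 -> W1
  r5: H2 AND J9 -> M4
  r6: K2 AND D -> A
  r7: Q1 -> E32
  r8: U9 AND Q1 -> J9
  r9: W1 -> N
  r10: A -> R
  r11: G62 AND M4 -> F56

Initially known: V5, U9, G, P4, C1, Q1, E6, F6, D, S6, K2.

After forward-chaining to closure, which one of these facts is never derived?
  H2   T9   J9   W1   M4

Round 1: r2 [G AND F6 AND P4 -> H2]; r6 [K2 AND D -> A]; r7 [Q1 -> E32]; r8 [U9 AND Q1 -> J9]. New: H2, A, E32, J9.
Round 2: r5 [H2 AND J9 -> M4]; r10 [A -> R]. New: M4, R.
Round 3: r4 [R AND M4 -> W1]. New: W1.
Round 4: r9 [W1 -> N]. New: N.
Round 5: r3 [N AND V5 -> B3]. New: B3.
Derived: M4 (round 2), W1 (round 3), H2 (round 1), J9 (round 1). T9 never appears in any round.

T9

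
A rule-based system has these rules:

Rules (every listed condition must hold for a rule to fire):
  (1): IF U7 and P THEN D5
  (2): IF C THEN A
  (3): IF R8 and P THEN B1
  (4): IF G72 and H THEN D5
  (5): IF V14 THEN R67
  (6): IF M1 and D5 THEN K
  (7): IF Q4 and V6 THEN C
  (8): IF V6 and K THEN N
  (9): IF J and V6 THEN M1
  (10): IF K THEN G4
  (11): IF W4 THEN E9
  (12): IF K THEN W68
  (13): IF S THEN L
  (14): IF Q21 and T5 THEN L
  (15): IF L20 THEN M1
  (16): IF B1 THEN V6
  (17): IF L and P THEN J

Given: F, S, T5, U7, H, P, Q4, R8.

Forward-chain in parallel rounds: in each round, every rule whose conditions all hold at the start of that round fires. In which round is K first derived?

[1] (1) [IF U7 and P THEN D5]; (3) [IF R8 and P THEN B1]; (13) [IF S THEN L]. ⇒ new: D5, B1, L.
[2] (16) [IF B1 THEN V6]; (17) [IF L and P THEN J]. ⇒ new: V6, J.
[3] (7) [IF Q4 and V6 THEN C]; (9) [IF J and V6 THEN M1]. ⇒ new: C, M1.
[4] (2) [IF C THEN A]; (6) [IF M1 and D5 THEN K]. ⇒ new: A, K.
K first appears in round 4.

4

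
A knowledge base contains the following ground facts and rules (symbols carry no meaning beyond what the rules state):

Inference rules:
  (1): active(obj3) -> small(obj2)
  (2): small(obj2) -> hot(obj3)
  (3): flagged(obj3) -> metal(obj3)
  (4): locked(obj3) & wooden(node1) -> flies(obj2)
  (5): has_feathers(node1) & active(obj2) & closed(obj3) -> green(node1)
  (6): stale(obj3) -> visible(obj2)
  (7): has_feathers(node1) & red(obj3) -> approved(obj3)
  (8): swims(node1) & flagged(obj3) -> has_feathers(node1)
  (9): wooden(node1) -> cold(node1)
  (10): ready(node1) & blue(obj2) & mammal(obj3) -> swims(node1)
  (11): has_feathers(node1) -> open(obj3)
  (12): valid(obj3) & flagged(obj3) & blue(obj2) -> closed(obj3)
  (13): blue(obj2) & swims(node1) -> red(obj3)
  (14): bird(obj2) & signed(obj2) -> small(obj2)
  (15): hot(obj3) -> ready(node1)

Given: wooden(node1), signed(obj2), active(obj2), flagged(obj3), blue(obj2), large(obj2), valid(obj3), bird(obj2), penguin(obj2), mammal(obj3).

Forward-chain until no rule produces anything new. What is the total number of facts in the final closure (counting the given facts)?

Round 1: (3) [flagged(obj3) -> metal(obj3)]; (9) [wooden(node1) -> cold(node1)]; (12) [valid(obj3) & flagged(obj3) & blue(obj2) -> closed(obj3)]; (14) [bird(obj2) & signed(obj2) -> small(obj2)]. Adds metal(obj3), cold(node1), closed(obj3), small(obj2).
Round 2: (2) [small(obj2) -> hot(obj3)]. Adds hot(obj3).
Round 3: (15) [hot(obj3) -> ready(node1)]. Adds ready(node1).
Round 4: (10) [ready(node1) & blue(obj2) & mammal(obj3) -> swims(node1)]. Adds swims(node1).
Round 5: (8) [swims(node1) & flagged(obj3) -> has_feathers(node1)]; (13) [blue(obj2) & swims(node1) -> red(obj3)]. Adds has_feathers(node1), red(obj3).
Round 6: (5) [has_feathers(node1) & active(obj2) & closed(obj3) -> green(node1)]; (7) [has_feathers(node1) & red(obj3) -> approved(obj3)]; (11) [has_feathers(node1) -> open(obj3)]. Adds green(node1), approved(obj3), open(obj3).
Closure: {active(obj2), approved(obj3), bird(obj2), blue(obj2), closed(obj3), cold(node1), flagged(obj3), green(node1), has_feathers(node1), hot(obj3), large(obj2), mammal(obj3), metal(obj3), open(obj3), penguin(obj2), ready(node1), red(obj3), signed(obj2), small(obj2), swims(node1), valid(obj3), wooden(node1)} — 22 facts.

22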